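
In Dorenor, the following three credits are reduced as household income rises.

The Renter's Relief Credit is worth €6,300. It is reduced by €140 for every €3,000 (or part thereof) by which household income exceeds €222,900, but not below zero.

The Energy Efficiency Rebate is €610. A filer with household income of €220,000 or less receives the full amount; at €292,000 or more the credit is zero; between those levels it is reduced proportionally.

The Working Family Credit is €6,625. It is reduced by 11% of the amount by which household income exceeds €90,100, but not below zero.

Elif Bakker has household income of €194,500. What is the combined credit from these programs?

€6,910

Renter's Relief Credit: €194,500 is at or below the €222,900 threshold, so the full €6,300 applies.
Energy Efficiency Rebate: €194,500 is at or below the €220,000 threshold, so the full €610 applies.
Working Family Credit: 11% of the €104,400 excess over €90,100 is €11,484 ≥ base, so the credit is €0.
Total: €6,300 + €610 + €0 = €6,910.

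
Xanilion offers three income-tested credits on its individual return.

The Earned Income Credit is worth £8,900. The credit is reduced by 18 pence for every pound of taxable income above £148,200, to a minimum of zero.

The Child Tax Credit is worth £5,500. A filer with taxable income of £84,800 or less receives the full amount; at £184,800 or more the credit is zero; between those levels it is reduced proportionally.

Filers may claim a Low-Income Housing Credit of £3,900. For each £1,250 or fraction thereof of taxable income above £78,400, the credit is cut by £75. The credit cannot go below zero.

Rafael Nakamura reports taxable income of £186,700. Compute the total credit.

£1,970

Earned Income Credit: 18% of the £38,500 excess over £148,200 is £6,930; credit = £8,900 − £6,930 = £1,970.
Child Tax Credit: £186,700 is at or above £184,800, so the credit is £0.
Low-Income Housing Credit: income exceeds £78,400 by £108,300 → 87 increments × £75 = £6,525 ≥ base, so the credit is £0.
Total: £1,970 + £0 + £0 = £1,970.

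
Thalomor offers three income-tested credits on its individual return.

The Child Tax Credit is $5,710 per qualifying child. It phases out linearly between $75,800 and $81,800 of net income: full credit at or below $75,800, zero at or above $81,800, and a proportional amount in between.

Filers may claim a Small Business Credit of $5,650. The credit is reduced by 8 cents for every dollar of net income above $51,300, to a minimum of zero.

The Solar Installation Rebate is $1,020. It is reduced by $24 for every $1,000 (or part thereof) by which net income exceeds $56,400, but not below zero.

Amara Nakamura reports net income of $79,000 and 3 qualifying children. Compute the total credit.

$11,896

Child Tax Credit: base = 3 × $5,710 = $17,130. $79,000 is $3,200 into a $6,000 phase-out range, leaving 2,800/6,000 of the credit: $17,130 × 2,800/6,000 = $7,994.
Small Business Credit: 8% of the $27,700 excess over $51,300 is $2,216; credit = $5,650 − $2,216 = $3,434.
Solar Installation Rebate: income exceeds $56,400 by $22,600, which is 23 full-or-partial $1,000 increments; reduction = 23 × $24 = $552, leaving $468.
Total: $7,994 + $3,434 + $468 = $11,896.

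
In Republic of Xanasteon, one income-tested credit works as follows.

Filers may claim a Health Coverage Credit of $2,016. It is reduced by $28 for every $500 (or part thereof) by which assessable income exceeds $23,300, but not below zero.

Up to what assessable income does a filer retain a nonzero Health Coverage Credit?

$58,800

After 71 increments the reduction is 71 × $28 = $1,988, leaving $28; one more increment wipes it out. Increment 71 ends at excess 71 × $500 = $35,500, so the highest qualifying income is $23,300 + $35,500 = $58,800.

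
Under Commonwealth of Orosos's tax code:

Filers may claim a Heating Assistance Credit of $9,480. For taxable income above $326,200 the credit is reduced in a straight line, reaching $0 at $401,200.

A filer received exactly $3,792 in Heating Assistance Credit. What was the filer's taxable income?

$3,792 is 3,792/9,480 of the full $9,480, so 5,688/9,480 of the $75,000 range has been used: income = $326,200 + $75,000 × 5,688/9,480 = $371,200.

$371,200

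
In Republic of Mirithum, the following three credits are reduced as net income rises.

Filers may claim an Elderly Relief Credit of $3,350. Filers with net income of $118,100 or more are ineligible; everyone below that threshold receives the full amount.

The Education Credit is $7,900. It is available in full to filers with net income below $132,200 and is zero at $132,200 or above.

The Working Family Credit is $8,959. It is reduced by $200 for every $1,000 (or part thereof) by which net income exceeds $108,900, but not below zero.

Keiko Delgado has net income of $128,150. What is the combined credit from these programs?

Elderly Relief Credit: $128,150 meets or exceeds the $118,100 cutoff, so the credit is $0.
Education Credit: $128,150 is below the $132,200 cutoff, so the full $7,900 applies.
Working Family Credit: income exceeds $108,900 by $19,250, which is 20 full-or-partial $1,000 increments; reduction = 20 × $200 = $4,000, leaving $4,959.
Total: $0 + $7,900 + $4,959 = $12,859.

$12,859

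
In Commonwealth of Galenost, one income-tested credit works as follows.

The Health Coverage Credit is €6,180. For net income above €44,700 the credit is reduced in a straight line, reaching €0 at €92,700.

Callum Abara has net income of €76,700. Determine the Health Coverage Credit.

€2,060

Health Coverage Credit: €76,700 is €32,000 into a €48,000 phase-out range, leaving 16,000/48,000 of the credit: €6,180 × 16,000/48,000 = €2,060.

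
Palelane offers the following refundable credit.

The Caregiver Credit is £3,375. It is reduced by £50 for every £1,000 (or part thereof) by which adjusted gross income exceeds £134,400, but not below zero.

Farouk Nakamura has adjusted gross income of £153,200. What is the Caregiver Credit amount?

£2,425

Caregiver Credit: income exceeds £134,400 by £18,800, which is 19 full-or-partial £1,000 increments; reduction = 19 × £50 = £950, leaving £2,425.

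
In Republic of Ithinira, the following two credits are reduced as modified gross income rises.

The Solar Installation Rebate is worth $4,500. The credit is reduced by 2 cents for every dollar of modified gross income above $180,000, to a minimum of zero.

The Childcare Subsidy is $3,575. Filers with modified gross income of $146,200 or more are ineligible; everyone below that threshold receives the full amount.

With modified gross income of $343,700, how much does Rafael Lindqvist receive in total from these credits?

Solar Installation Rebate: 2% of the $163,700 excess over $180,000 is $3,274; credit = $4,500 − $3,274 = $1,226.
Childcare Subsidy: $343,700 meets or exceeds the $146,200 cutoff, so the credit is $0.
Total: $1,226 + $0 = $1,226.

$1,226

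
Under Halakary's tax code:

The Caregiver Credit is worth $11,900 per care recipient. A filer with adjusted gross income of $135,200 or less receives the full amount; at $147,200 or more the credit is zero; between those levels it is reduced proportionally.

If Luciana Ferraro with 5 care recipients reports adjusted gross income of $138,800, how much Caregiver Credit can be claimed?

$41,650

Caregiver Credit: base = 5 × $11,900 = $59,500. $138,800 is $3,600 into a $12,000 phase-out range, leaving 8,400/12,000 of the credit: $59,500 × 8,400/12,000 = $41,650.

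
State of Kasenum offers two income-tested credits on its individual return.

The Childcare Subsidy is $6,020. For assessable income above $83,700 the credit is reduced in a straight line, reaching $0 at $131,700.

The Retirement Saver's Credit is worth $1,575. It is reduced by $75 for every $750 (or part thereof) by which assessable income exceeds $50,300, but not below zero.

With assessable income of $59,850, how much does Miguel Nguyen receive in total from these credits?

Childcare Subsidy: $59,850 is at or below the $83,700 threshold, so the full $6,020 applies.
Retirement Saver's Credit: income exceeds $50,300 by $9,550, which is 13 full-or-partial $750 increments; reduction = 13 × $75 = $975, leaving $600.
Total: $6,020 + $600 = $6,620.

$6,620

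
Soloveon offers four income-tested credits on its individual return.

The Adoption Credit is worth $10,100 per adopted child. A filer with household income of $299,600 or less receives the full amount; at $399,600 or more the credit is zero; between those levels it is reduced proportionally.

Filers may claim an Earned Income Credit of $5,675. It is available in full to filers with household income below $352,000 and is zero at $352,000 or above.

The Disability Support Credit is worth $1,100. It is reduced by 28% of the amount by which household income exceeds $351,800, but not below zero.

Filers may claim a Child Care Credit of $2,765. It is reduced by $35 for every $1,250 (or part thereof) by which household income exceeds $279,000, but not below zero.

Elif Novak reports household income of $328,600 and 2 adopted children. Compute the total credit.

$22,482

Adoption Credit: base = 2 × $10,100 = $20,200. $328,600 is $29,000 into a $100,000 phase-out range, leaving 71,000/100,000 of the credit: $20,200 × 71,000/100,000 = $14,342.
Earned Income Credit: $328,600 is below the $352,000 cutoff, so the full $5,675 applies.
Disability Support Credit: $328,600 is at or below the $351,800 threshold, so the full $1,100 applies.
Child Care Credit: income exceeds $279,000 by $49,600, which is 40 full-or-partial $1,250 increments; reduction = 40 × $35 = $1,400, leaving $1,365.
Total: $14,342 + $5,675 + $1,100 + $1,365 = $22,482.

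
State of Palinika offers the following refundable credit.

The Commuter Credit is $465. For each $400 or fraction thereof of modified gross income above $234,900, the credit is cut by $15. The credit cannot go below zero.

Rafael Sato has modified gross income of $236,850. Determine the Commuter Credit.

$390

Commuter Credit: income exceeds $234,900 by $1,950, which is 5 full-or-partial $400 increments; reduction = 5 × $15 = $75, leaving $390.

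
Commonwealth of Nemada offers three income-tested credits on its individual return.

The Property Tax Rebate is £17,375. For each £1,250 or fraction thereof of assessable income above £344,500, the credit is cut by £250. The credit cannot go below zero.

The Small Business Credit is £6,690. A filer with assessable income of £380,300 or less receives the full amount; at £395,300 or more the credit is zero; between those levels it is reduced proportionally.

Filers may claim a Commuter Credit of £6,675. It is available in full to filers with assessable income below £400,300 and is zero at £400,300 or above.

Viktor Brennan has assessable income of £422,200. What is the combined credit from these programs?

£1,625

Property Tax Rebate: income exceeds £344,500 by £77,700, which is 63 full-or-partial £1,250 increments; reduction = 63 × £250 = £15,750, leaving £1,625.
Small Business Credit: £422,200 is at or above £395,300, so the credit is £0.
Commuter Credit: £422,200 meets or exceeds the £400,300 cutoff, so the credit is £0.
Total: £1,625 + £0 + £0 = £1,625.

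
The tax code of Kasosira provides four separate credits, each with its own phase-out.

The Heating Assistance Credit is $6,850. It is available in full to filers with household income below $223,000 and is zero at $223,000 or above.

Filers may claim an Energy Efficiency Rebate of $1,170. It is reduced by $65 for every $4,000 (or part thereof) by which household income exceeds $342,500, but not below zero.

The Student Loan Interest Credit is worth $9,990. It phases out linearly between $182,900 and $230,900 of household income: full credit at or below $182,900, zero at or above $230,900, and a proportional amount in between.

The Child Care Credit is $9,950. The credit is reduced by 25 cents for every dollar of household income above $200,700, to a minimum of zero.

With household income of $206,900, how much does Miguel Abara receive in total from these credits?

$21,415

Heating Assistance Credit: $206,900 is below the $223,000 cutoff, so the full $6,850 applies.
Energy Efficiency Rebate: $206,900 is at or below the $342,500 threshold, so the full $1,170 applies.
Student Loan Interest Credit: $206,900 is $24,000 into a $48,000 phase-out range, leaving 24,000/48,000 of the credit: $9,990 × 24,000/48,000 = $4,995.
Child Care Credit: 25% of the $6,200 excess over $200,700 is $1,550; credit = $9,950 − $1,550 = $8,400.
Total: $6,850 + $1,170 + $4,995 + $8,400 = $21,415.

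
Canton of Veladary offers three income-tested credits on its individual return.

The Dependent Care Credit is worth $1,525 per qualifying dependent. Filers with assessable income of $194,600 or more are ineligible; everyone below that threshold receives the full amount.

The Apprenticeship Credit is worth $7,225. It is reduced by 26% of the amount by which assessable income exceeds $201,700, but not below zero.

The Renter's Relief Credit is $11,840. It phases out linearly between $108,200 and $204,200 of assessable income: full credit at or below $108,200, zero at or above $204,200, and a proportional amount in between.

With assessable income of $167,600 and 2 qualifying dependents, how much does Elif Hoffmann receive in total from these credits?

Dependent Care Credit: base = 2 × $1,525 = $3,050. $167,600 is below the $194,600 cutoff, so the full $3,050 applies.
Apprenticeship Credit: $167,600 is at or below the $201,700 threshold, so the full $7,225 applies.
Renter's Relief Credit: $167,600 is $59,400 into a $96,000 phase-out range, leaving 36,600/96,000 of the credit: $11,840 × 36,600/96,000 = $4,514.
Total: $3,050 + $7,225 + $4,514 = $14,789.

$14,789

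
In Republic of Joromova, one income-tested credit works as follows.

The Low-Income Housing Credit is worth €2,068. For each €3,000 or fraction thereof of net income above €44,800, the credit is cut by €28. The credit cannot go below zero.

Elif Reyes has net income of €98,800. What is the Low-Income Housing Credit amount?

€1,564

Low-Income Housing Credit: income exceeds €44,800 by €54,000, which is 18 full-or-partial €3,000 increments; reduction = 18 × €28 = €504, leaving €1,564.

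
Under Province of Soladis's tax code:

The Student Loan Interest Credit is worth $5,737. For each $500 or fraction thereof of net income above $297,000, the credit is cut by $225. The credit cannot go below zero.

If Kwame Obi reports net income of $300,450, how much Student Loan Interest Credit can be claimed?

Student Loan Interest Credit: income exceeds $297,000 by $3,450, which is 7 full-or-partial $500 increments; reduction = 7 × $225 = $1,575, leaving $4,162.

$4,162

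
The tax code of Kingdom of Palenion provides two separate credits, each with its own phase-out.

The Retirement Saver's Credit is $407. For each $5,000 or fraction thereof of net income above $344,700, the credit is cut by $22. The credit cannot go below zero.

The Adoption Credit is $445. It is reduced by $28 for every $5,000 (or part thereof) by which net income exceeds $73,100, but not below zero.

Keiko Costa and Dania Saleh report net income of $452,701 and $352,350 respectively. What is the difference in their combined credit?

$363

Keiko ($452,701): Retirement Saver's Credit: income exceeds $344,700 by $108,001 → 22 increments × $22 = $484 ≥ base, so the credit is $0. Adoption Credit: income exceeds $73,100 by $379,601 → 76 increments × $28 = $2,128 ≥ base, so the credit is $0. total $0 + $0 = $0
Dania ($352,350): Retirement Saver's Credit: income exceeds $344,700 by $7,650, which is 2 full-or-partial $5,000 increments; reduction = 2 × $22 = $44, leaving $363. Adoption Credit: income exceeds $73,100 by $279,250 → 56 increments × $28 = $1,568 ≥ base, so the credit is $0. total $363 + $0 = $363
Difference: |$0 − $363| = $363.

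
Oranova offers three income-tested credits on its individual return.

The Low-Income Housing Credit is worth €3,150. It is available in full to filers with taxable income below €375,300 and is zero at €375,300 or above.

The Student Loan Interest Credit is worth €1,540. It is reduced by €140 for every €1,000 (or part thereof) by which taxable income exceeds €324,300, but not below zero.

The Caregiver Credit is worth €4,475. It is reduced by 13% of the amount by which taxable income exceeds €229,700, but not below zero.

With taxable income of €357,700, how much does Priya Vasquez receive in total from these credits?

Low-Income Housing Credit: €357,700 is below the €375,300 cutoff, so the full €3,150 applies.
Student Loan Interest Credit: income exceeds €324,300 by €33,400 → 34 increments × €140 = €4,760 ≥ base, so the credit is €0.
Caregiver Credit: 13% of the €128,000 excess over €229,700 is €16,640 ≥ base, so the credit is €0.
Total: €3,150 + €0 + €0 = €3,150.

€3,150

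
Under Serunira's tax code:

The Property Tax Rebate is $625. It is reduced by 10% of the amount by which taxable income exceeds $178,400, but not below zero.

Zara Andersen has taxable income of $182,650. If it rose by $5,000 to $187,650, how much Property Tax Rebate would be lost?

At $182,650 — 10% of the $4,250 excess over $178,400 is $425; credit = $625 − $425 = $200.
At $187,650 — 10% of the $9,250 excess over $178,400 is $925 ≥ base, so the credit is $0.
Lost: $200 − $0 = $200.

$200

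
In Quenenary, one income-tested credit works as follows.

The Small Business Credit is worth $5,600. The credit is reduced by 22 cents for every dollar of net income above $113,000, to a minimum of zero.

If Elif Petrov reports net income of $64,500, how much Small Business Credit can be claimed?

$5,600

Small Business Credit: $64,500 is at or below the $113,000 threshold, so the full $5,600 applies.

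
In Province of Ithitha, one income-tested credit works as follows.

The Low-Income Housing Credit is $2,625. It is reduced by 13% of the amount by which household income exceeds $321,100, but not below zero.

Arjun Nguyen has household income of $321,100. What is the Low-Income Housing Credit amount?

$2,625

Low-Income Housing Credit: $321,100 is at or below the $321,100 threshold, so the full $2,625 applies.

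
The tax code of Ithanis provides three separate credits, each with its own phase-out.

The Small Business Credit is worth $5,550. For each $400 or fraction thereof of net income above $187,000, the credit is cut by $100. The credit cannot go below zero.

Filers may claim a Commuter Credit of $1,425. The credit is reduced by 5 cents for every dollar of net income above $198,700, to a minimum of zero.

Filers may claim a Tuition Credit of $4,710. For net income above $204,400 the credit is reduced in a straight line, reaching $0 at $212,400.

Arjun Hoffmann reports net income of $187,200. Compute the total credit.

$11,585

Small Business Credit: income exceeds $187,000 by $200, which is 1 full-or-partial $400 increment; reduction = 1 × $100 = $100, leaving $5,450.
Commuter Credit: $187,200 is at or below the $198,700 threshold, so the full $1,425 applies.
Tuition Credit: $187,200 is at or below the $204,400 threshold, so the full $4,710 applies.
Total: $5,450 + $1,425 + $4,710 = $11,585.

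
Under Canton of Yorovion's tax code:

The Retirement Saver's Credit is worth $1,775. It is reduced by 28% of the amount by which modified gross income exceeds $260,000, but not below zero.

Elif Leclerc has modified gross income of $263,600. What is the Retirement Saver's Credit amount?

Retirement Saver's Credit: 28% of the $3,600 excess over $260,000 is $1,008; credit = $1,775 − $1,008 = $767.

$767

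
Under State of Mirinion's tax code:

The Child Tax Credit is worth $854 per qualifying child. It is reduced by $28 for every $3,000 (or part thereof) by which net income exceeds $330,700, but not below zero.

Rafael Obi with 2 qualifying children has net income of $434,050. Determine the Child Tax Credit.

$728

Child Tax Credit: base = 2 × $854 = $1,708. income exceeds $330,700 by $103,350, which is 35 full-or-partial $3,000 increments; reduction = 35 × $28 = $980, leaving $728.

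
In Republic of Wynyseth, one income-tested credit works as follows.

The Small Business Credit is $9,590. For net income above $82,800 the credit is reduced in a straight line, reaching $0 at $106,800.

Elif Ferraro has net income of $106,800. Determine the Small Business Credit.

$0

Small Business Credit: $106,800 is at or above $106,800, so the credit is $0.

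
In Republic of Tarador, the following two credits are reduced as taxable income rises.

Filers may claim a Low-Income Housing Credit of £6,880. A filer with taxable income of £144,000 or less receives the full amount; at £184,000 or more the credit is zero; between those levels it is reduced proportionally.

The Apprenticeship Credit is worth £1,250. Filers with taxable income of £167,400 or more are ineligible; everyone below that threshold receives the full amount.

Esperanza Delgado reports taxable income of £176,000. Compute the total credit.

Low-Income Housing Credit: £176,000 is £32,000 into a £40,000 phase-out range, leaving 8,000/40,000 of the credit: £6,880 × 8,000/40,000 = £1,376.
Apprenticeship Credit: £176,000 meets or exceeds the £167,400 cutoff, so the credit is £0.
Total: £1,376 + £0 = £1,376.

£1,376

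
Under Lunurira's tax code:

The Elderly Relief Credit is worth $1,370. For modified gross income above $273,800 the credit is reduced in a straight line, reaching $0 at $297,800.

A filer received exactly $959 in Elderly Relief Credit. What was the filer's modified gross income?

$959 is 959/1,370 of the full $1,370, so 411/1,370 of the $24,000 range has been used: income = $273,800 + $24,000 × 411/1,370 = $281,000.

$281,000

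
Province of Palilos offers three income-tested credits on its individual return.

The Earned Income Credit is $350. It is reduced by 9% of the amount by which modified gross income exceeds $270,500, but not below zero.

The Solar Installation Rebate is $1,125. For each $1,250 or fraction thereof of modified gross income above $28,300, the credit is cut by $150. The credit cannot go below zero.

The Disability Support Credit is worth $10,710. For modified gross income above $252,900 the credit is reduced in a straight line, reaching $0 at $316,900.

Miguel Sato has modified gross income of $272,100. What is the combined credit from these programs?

$7,703

Earned Income Credit: 9% of the $1,600 excess over $270,500 is $144; credit = $350 − $144 = $206.
Solar Installation Rebate: income exceeds $28,300 by $243,800 → 196 increments × $150 = $29,400 ≥ base, so the credit is $0.
Disability Support Credit: $272,100 is $19,200 into a $64,000 phase-out range, leaving 44,800/64,000 of the credit: $10,710 × 44,800/64,000 = $7,497.
Total: $206 + $0 + $7,497 = $7,703.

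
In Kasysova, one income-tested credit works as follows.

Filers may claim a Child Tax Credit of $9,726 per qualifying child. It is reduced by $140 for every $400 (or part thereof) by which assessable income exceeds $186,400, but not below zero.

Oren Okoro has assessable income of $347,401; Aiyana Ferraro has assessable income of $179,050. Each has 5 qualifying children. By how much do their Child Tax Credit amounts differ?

Oren ($347,401): Child Tax Credit: base = 5 × $9,726 = $48,630. income exceeds $186,400 by $161,001 → 403 increments × $140 = $56,420 ≥ base, so the credit is $0.
Aiyana ($179,050): Child Tax Credit: base = 5 × $9,726 = $48,630. $179,050 is at or below the $186,400 threshold, so the full $48,630 applies.
Difference: |$0 − $48,630| = $48,630.

$48,630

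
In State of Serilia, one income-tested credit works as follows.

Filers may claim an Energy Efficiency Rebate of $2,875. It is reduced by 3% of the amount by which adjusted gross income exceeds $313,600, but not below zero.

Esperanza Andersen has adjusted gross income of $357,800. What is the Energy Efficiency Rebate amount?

Energy Efficiency Rebate: 3% of the $44,200 excess over $313,600 is $1,326; credit = $2,875 − $1,326 = $1,549.

$1,549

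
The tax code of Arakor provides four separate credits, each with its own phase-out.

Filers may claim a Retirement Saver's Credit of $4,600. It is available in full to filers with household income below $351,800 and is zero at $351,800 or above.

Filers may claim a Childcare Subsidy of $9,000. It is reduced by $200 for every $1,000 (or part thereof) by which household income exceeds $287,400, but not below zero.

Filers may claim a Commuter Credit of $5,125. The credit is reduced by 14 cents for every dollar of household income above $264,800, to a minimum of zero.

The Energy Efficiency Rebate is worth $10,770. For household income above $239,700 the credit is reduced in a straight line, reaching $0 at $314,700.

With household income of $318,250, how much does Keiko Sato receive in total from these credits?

Retirement Saver's Credit: $318,250 is below the $351,800 cutoff, so the full $4,600 applies.
Childcare Subsidy: income exceeds $287,400 by $30,850, which is 31 full-or-partial $1,000 increments; reduction = 31 × $200 = $6,200, leaving $2,800.
Commuter Credit: 14% of the $53,450 excess over $264,800 is $7,483 ≥ base, so the credit is $0.
Energy Efficiency Rebate: $318,250 is at or above $314,700, so the credit is $0.
Total: $4,600 + $2,800 + $0 + $0 = $7,400.

$7,400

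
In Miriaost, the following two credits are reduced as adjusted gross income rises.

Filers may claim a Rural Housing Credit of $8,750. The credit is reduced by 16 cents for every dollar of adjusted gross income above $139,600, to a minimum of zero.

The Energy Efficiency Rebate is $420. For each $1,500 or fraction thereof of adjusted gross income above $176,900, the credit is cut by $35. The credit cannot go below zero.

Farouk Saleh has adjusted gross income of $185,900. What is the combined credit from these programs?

$1,552

Rural Housing Credit: 16% of the $46,300 excess over $139,600 is $7,408; credit = $8,750 − $7,408 = $1,342.
Energy Efficiency Rebate: income exceeds $176,900 by $9,000, which is 6 full-or-partial $1,500 increments; reduction = 6 × $35 = $210, leaving $210.
Total: $1,342 + $210 = $1,552.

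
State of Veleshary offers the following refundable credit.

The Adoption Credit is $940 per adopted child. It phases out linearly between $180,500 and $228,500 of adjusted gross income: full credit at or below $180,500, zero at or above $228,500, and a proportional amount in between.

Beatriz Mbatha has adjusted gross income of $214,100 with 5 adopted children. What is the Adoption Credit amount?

$1,410

Adoption Credit: base = 5 × $940 = $4,700. $214,100 is $33,600 into a $48,000 phase-out range, leaving 14,400/48,000 of the credit: $4,700 × 14,400/48,000 = $1,410.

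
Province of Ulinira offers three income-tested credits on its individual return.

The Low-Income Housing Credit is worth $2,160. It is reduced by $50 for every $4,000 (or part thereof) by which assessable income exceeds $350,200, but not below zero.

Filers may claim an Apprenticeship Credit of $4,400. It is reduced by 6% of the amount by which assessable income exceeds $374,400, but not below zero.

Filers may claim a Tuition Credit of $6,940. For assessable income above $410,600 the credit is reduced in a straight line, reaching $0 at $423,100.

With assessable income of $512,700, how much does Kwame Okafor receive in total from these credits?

$110

Low-Income Housing Credit: income exceeds $350,200 by $162,500, which is 41 full-or-partial $4,000 increments; reduction = 41 × $50 = $2,050, leaving $110.
Apprenticeship Credit: 6% of the $138,300 excess over $374,400 is $8,298 ≥ base, so the credit is $0.
Tuition Credit: $512,700 is at or above $423,100, so the credit is $0.
Total: $110 + $0 + $0 = $110.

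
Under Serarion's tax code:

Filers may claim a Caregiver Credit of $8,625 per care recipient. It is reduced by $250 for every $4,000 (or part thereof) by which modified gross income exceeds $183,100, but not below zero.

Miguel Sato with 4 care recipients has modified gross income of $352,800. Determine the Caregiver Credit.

$23,750

Caregiver Credit: base = 4 × $8,625 = $34,500. income exceeds $183,100 by $169,700, which is 43 full-or-partial $4,000 increments; reduction = 43 × $250 = $10,750, leaving $23,750.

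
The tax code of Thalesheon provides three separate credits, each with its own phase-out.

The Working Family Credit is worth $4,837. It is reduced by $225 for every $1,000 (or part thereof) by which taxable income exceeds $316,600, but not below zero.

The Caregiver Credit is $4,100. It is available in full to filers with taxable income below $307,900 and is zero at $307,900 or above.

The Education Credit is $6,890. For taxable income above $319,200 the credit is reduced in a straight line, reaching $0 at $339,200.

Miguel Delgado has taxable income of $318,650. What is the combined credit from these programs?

$11,052

Working Family Credit: income exceeds $316,600 by $2,050, which is 3 full-or-partial $1,000 increments; reduction = 3 × $225 = $675, leaving $4,162.
Caregiver Credit: $318,650 meets or exceeds the $307,900 cutoff, so the credit is $0.
Education Credit: $318,650 is at or below the $319,200 threshold, so the full $6,890 applies.
Total: $4,162 + $0 + $6,890 = $11,052.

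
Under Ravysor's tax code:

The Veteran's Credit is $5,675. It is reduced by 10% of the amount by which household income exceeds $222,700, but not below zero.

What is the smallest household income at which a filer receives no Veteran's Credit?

The credit falls by 10% of each dollar above $222,700, so it reaches zero when the excess is $5,675 / 10% = $56,750: income = $222,700 + $56,750 = $279,450.

$279,450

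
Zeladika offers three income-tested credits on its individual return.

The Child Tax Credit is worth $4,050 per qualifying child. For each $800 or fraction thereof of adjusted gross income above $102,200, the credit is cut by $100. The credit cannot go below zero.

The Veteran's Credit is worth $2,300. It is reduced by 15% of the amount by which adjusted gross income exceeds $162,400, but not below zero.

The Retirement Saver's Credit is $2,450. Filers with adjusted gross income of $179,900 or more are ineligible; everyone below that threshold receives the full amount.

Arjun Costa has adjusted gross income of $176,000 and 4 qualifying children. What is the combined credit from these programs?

$9,610

Child Tax Credit: base = 4 × $4,050 = $16,200. income exceeds $102,200 by $73,800, which is 93 full-or-partial $800 increments; reduction = 93 × $100 = $9,300, leaving $6,900.
Veteran's Credit: 15% of the $13,600 excess over $162,400 is $2,040; credit = $2,300 − $2,040 = $260.
Retirement Saver's Credit: $176,000 is below the $179,900 cutoff, so the full $2,450 applies.
Total: $6,900 + $260 + $2,450 = $9,610.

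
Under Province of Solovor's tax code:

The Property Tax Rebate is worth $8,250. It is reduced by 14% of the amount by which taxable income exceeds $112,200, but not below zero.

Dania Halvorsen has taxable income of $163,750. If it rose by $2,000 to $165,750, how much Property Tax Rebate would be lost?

At $163,750 — 14% of the $51,550 excess over $112,200 is $7,217; credit = $8,250 − $7,217 = $1,033.
At $165,750 — 14% of the $53,550 excess over $112,200 is $7,497; credit = $8,250 − $7,497 = $753.
Lost: $1,033 − $753 = $280.

$280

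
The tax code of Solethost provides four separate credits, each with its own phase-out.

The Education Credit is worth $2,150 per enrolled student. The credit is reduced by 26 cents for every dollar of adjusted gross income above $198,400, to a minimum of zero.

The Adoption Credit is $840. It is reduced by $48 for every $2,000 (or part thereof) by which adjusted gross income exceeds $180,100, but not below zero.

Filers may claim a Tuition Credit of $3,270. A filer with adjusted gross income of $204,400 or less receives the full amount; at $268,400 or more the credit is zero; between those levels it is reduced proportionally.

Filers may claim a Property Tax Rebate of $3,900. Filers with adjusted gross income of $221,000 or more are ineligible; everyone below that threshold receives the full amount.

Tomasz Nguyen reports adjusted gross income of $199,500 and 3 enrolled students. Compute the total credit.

$13,694

Education Credit: base = 3 × $2,150 = $6,450. 26% of the $1,100 excess over $198,400 is $286; credit = $6,450 − $286 = $6,164.
Adoption Credit: income exceeds $180,100 by $19,400, which is 10 full-or-partial $2,000 increments; reduction = 10 × $48 = $480, leaving $360.
Tuition Credit: $199,500 is at or below the $204,400 threshold, so the full $3,270 applies.
Property Tax Rebate: $199,500 is below the $221,000 cutoff, so the full $3,900 applies.
Total: $6,164 + $360 + $3,270 + $3,900 = $13,694.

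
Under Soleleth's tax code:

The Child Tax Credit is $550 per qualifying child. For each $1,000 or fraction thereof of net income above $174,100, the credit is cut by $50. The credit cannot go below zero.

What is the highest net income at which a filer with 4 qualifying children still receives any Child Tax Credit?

$217,100

Full credit = 4 × $550 = $2,200.
After 43 increments the reduction is 43 × $50 = $2,150, leaving $50; one more increment wipes it out. Increment 43 ends at excess 43 × $1,000 = $43,000, so the highest qualifying income is $174,100 + $43,000 = $217,100.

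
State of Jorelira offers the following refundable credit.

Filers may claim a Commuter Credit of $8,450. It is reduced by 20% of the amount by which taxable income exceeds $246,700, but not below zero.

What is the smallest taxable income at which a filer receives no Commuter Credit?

$288,950

The credit falls by 20% of each dollar above $246,700, so it reaches zero when the excess is $8,450 / 20% = $42,250: income = $246,700 + $42,250 = $288,950.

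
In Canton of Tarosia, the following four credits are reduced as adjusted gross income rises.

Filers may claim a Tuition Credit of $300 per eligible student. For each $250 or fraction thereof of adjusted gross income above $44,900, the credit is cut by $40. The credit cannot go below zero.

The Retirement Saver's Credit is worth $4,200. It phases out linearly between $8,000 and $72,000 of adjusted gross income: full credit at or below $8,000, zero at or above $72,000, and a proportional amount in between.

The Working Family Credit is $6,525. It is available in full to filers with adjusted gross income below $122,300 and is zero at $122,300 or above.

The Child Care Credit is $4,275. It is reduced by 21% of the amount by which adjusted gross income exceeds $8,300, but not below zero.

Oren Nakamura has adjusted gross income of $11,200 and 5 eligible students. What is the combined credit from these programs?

$15,681

Tuition Credit: base = 5 × $300 = $1,500. $11,200 is at or below the $44,900 threshold, so the full $1,500 applies.
Retirement Saver's Credit: $11,200 is $3,200 into a $64,000 phase-out range, leaving 60,800/64,000 of the credit: $4,200 × 60,800/64,000 = $3,990.
Working Family Credit: $11,200 is below the $122,300 cutoff, so the full $6,525 applies.
Child Care Credit: 21% of the $2,900 excess over $8,300 is $609; credit = $4,275 − $609 = $3,666.
Total: $1,500 + $3,990 + $6,525 + $3,666 = $15,681.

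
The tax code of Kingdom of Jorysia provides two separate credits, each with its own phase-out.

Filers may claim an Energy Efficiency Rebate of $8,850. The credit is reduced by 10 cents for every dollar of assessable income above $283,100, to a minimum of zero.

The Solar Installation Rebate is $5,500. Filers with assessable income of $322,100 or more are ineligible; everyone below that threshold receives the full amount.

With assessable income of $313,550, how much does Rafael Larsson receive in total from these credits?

Energy Efficiency Rebate: 10% of the $30,450 excess over $283,100 is $3,045; credit = $8,850 − $3,045 = $5,805.
Solar Installation Rebate: $313,550 is below the $322,100 cutoff, so the full $5,500 applies.
Total: $5,805 + $5,500 = $11,305.

$11,305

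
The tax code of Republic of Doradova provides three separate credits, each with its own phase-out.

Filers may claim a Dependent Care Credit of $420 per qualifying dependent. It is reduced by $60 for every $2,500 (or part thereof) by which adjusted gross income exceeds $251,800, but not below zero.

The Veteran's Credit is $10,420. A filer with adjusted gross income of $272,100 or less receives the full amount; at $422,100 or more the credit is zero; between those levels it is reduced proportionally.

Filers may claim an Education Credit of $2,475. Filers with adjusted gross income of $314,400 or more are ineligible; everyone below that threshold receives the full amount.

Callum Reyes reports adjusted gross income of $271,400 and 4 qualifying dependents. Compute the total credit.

Dependent Care Credit: base = 4 × $420 = $1,680. income exceeds $251,800 by $19,600, which is 8 full-or-partial $2,500 increments; reduction = 8 × $60 = $480, leaving $1,200.
Veteran's Credit: $271,400 is at or below the $272,100 threshold, so the full $10,420 applies.
Education Credit: $271,400 is below the $314,400 cutoff, so the full $2,475 applies.
Total: $1,200 + $10,420 + $2,475 = $14,095.

$14,095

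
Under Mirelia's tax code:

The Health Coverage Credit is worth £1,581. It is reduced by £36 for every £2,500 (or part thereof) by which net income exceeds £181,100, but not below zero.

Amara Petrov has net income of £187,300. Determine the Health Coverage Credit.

£1,473

Health Coverage Credit: income exceeds £181,100 by £6,200, which is 3 full-or-partial £2,500 increments; reduction = 3 × £36 = £108, leaving £1,473.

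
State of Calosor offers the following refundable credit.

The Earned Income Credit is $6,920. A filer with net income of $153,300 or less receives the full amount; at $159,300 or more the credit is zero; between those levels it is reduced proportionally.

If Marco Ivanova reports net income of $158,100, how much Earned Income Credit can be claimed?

Earned Income Credit: $158,100 is $4,800 into a $6,000 phase-out range, leaving 1,200/6,000 of the credit: $6,920 × 1,200/6,000 = $1,384.

$1,384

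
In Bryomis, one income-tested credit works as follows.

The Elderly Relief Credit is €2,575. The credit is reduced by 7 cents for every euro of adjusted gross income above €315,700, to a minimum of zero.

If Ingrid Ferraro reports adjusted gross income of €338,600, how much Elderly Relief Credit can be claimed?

€972

Elderly Relief Credit: 7% of the €22,900 excess over €315,700 is €1,603; credit = €2,575 − €1,603 = €972.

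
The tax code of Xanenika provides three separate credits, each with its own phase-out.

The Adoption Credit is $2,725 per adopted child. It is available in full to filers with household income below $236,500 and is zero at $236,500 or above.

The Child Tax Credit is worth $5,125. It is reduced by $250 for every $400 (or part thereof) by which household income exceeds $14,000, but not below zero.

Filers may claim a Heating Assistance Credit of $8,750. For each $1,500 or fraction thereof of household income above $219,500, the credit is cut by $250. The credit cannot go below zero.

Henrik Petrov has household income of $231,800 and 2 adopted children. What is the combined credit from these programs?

$11,950

Adoption Credit: base = 2 × $2,725 = $5,450. $231,800 is below the $236,500 cutoff, so the full $5,450 applies.
Child Tax Credit: income exceeds $14,000 by $217,800 → 545 increments × $250 = $136,250 ≥ base, so the credit is $0.
Heating Assistance Credit: income exceeds $219,500 by $12,300, which is 9 full-or-partial $1,500 increments; reduction = 9 × $250 = $2,250, leaving $6,500.
Total: $5,450 + $0 + $6,500 = $11,950.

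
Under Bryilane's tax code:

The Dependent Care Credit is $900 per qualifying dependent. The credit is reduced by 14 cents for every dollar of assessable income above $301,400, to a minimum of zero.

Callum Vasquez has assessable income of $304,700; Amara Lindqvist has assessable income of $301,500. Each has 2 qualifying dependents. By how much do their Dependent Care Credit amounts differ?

Callum ($304,700): Dependent Care Credit: base = 2 × $900 = $1,800. 14% of the $3,300 excess over $301,400 is $462; credit = $1,800 − $462 = $1,338.
Amara ($301,500): Dependent Care Credit: base = 2 × $900 = $1,800. 14% of the $100 excess over $301,400 is $14; credit = $1,800 − $14 = $1,786.
Difference: |$1,338 − $1,786| = $448.

$448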